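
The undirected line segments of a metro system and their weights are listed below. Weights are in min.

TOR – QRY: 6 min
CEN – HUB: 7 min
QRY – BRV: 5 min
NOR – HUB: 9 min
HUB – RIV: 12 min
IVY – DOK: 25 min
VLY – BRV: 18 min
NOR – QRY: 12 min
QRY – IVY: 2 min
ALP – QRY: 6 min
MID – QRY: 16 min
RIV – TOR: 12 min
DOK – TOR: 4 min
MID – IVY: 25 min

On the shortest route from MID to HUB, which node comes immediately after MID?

QRY

Enumerating some paths:
MID–QRY–NOR–HUB: 16+12+9 = 37
MID–QRY–TOR–RIV–HUB: 16+6+12+12 = 46
The minimum is 37 min via MID–QRY–NOR–HUB.
So from MID the first move is to QRY.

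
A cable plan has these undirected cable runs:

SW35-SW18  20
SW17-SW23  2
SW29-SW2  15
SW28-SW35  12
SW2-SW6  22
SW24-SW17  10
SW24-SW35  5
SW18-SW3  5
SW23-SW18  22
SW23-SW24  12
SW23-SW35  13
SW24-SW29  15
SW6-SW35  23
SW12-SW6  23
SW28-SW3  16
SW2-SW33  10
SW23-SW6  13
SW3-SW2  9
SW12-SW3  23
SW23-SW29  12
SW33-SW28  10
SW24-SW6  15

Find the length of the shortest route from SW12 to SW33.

Running Dijkstra from SW12:
SW12: 0
SW3: 23  (via SW12)
SW6: 23  (via SW12)
SW18: 28  (via SW3)
SW2: 32  (via SW3)
SW23: 36  (via SW6)
SW17: 38  (via SW23)
SW24: 38  (via SW6)
SW28: 39  (via SW3)
SW33: 42  (via SW2)
Shortest route: SW12–SW3–SW2–SW33 = 42.

42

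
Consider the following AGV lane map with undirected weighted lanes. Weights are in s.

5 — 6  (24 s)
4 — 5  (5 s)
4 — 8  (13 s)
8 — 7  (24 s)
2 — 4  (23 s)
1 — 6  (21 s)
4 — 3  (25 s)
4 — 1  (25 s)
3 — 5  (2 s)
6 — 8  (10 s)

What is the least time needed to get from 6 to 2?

46 s

Candidate routes:
6 - 8 - 4 - 2: 10+13+23 = 46
6 - 5 - 4 - 2: 24+5+23 = 52
6 - 1 - 4 - 2: 21+25+23 = 69
The minimum is 46 s via 6 - 8 - 4 - 2.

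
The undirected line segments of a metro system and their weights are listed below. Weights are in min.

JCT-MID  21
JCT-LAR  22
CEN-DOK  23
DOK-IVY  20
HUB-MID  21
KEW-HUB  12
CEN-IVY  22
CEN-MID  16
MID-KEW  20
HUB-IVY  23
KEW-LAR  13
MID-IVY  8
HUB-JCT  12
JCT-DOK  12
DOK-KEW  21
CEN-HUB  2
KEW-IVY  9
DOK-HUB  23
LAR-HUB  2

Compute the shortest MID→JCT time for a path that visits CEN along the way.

30 min

Best MID to CEN: MID → CEN costing 16
Shortest CEN→JCT: CEN → HUB → JCT = 14
Total via CEN: 16 + 14 = 30 min.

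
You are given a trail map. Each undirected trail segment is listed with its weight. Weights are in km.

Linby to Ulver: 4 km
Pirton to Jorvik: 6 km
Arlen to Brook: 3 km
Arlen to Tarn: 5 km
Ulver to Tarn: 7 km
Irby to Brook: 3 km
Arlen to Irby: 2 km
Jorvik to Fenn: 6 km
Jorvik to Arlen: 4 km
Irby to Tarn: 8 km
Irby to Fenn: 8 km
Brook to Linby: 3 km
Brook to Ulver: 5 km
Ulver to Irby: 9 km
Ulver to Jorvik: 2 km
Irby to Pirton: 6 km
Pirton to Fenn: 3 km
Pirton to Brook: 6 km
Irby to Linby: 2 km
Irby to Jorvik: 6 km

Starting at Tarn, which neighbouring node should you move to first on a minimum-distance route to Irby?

Candidate routes:
Tarn–Arlen–Brook–Irby: 5+3+3 = 11
Tarn–Arlen–Irby: 5+2 = 7
Tarn–Irby: 8 = 8
Tarn–Ulver–Linby–Irby: 7+4+2 = 13
Cheapest is Tarn–Arlen–Irby at 7 km.
So from Tarn the first move is to Arlen.

Arlen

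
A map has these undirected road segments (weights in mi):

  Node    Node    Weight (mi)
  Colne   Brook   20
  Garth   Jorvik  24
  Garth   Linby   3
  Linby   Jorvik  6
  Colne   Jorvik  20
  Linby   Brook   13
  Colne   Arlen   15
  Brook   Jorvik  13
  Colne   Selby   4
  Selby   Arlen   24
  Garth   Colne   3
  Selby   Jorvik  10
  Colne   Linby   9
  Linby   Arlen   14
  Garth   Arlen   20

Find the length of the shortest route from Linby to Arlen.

14 mi

Shortest distances from Linby:
Linby: 0
Garth: 3  (via Linby)
Colne: 6  (via Garth)
Jorvik: 6  (via Linby)
Selby: 10  (via Colne)
Brook: 13  (via Linby)
Arlen: 14  (via Linby)
Shortest route: Linby → Arlen = 14 mi.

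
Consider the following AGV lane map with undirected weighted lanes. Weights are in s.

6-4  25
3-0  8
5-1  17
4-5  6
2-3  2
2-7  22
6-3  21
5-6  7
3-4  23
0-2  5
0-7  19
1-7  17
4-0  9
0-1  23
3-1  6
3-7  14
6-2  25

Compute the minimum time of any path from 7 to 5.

34 s

Candidate routes:
7 - 3 - 0 - 4 - 5: 14+8+9+6 = 37
7 - 3 - 2 - 0 - 4 - 5: 14+2+5+9+6 = 36
7 - 1 - 5: 17+17 = 34
The minimum is 34 s via 7 - 1 - 5.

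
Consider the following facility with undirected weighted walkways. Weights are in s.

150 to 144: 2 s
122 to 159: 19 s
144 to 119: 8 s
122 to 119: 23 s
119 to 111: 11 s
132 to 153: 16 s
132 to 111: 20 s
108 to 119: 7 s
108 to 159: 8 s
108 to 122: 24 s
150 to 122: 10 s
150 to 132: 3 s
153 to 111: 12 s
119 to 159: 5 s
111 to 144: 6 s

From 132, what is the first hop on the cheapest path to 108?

150

Candidate routes:
132–150–144–111–119–159–108: 3+2+6+11+5+8 = 35
132–150–144–119–159–108: 3+2+8+5+8 = 26
132–150–144–119–108: 3+2+8+7 = 20
132–150–144–111–119–108: 3+2+6+11+7 = 29
Cheapest is 132–150–144–119–108 at 20 s.
So from 132 the first move is to 150.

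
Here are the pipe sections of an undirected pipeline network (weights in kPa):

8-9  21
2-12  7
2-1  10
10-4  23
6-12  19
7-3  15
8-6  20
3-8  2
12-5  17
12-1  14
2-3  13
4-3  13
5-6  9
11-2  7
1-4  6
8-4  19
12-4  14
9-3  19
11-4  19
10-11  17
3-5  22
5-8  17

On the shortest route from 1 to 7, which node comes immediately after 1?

Candidate routes:
1–4–3–7: 6+13+15 = 34
1–4–8–3–7: 6+19+2+15 = 42
1–2–3–7: 10+13+15 = 38
Cheapest is 1–4–3–7 at 34 kPa.
So from 1 the first move is to 4.

4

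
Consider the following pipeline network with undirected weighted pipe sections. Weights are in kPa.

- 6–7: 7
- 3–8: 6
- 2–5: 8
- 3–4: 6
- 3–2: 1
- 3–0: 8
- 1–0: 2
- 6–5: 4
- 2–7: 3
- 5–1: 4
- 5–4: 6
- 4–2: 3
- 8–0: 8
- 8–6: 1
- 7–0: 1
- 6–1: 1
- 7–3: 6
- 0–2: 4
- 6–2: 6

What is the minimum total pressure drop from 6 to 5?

4 kPa

Candidate routes:
6 - 1 - 5: 1+4 = 5
6 - 5: 4 = 4
The minimum is 4 kPa via 6 - 5.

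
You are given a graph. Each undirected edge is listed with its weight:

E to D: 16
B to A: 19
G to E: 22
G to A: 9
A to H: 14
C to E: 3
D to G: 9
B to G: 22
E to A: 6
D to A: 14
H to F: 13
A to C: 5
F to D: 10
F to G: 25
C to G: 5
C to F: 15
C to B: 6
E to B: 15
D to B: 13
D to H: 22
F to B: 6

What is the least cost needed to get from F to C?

12

Candidate routes:
F - B - C: 6+6 = 12
F - D - G - C: 10+9+5 = 24
F - B - E - C: 6+15+3 = 24
F - C: 15 = 15
Cheapest is F - B - C at 12.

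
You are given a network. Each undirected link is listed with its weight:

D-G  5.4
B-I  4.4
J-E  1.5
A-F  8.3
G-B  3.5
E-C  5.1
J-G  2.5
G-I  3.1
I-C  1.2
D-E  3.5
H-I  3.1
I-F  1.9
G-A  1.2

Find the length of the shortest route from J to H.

8.7

Candidate routes:
J–G–B–I–H: 2.5+3.5+4.4+3.1 = 13.5
J–E–C–I–H: 1.5+5.1+1.2+3.1 = 10.9
J–E–D–G–I–H: 1.5+3.5+5.4+3.1+3.1 = 16.6
J–G–I–H: 2.5+3.1+3.1 = 8.7
The minimum is 8.7 via J–G–I–H.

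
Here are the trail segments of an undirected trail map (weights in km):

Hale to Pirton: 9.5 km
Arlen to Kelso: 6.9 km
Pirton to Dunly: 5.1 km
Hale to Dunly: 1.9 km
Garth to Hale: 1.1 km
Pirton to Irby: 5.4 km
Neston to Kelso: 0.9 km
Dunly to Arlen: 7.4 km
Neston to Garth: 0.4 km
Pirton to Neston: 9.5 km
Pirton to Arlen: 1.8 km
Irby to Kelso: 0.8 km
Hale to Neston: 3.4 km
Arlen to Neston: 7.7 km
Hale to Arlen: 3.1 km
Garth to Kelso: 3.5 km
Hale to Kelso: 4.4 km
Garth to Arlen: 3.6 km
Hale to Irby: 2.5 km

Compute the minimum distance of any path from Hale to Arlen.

3.1 km

Settle nodes by increasing distance from Hale:
Hale: 0
Garth: 1.1  (via Hale)
Neston: 1.5  (via Garth)
Dunly: 1.9  (via Hale)
Kelso: 2.4  (via Neston)
Irby: 2.5  (via Hale)
Arlen: 3.1  (via Hale)
Shortest route: Hale–Arlen = 3.1 km.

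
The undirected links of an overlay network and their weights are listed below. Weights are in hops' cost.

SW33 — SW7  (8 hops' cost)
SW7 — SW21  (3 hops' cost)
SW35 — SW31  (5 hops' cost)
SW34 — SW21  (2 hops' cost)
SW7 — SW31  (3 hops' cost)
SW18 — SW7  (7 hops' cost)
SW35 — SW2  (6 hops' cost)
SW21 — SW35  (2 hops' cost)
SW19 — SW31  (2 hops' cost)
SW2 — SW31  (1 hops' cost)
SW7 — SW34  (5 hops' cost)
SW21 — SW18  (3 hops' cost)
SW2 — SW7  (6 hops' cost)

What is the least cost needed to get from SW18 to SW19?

11 hops' cost

Running Dijkstra from SW18:
SW18: 0
SW21: 3  (via SW18)
SW35: 5  (via SW21)
SW34: 5  (via SW21)
SW7: 6  (via SW21)
SW31: 9  (via SW7)
SW2: 10  (via SW31)
SW19: 11  (via SW31)
Shortest route: SW18 → SW21 → SW7 → SW31 → SW19 = 11 hops' cost.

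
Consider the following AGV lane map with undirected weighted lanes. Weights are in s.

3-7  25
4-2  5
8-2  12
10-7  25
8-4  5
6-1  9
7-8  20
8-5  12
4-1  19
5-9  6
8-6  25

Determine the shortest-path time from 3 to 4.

Running Dijkstra from 3:
3: 0
7: 25  (via 3)
8: 45  (via 7)
4: 50  (via 8)
Shortest route: 3 → 7 → 8 → 4 = 50 s.

50 s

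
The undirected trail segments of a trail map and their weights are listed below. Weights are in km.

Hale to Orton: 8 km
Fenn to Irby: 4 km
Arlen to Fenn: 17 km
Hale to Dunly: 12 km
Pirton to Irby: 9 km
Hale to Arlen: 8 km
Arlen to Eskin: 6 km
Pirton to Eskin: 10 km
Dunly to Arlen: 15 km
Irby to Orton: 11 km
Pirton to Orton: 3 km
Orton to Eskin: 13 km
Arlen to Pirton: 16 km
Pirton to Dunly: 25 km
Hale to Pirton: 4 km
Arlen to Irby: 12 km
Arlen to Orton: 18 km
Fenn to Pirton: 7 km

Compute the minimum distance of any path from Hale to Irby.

13 km

Compare a few routes:
Hale–Pirton–Irby: 4+9 = 13
Hale–Pirton–Orton–Irby: 4+3+11 = 18
Hale–Pirton–Fenn–Irby: 4+7+4 = 15
Cheapest is Hale–Pirton–Irby at 13 km.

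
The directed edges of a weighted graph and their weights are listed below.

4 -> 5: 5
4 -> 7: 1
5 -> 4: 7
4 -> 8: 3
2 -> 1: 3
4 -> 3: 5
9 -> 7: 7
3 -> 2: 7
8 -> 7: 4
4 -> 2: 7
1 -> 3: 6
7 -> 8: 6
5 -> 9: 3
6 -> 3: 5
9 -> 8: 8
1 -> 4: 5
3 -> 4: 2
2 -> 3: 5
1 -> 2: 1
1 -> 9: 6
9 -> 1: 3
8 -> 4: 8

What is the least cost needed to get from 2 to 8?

Running Dijkstra from 2:
2: 0
1: 3  (via 2)
3: 5  (via 2)
4: 7  (via 3)
7: 8  (via 4)
9: 9  (via 1)
8: 10  (via 4)
Shortest route: 2–3–4–8 = 10.

10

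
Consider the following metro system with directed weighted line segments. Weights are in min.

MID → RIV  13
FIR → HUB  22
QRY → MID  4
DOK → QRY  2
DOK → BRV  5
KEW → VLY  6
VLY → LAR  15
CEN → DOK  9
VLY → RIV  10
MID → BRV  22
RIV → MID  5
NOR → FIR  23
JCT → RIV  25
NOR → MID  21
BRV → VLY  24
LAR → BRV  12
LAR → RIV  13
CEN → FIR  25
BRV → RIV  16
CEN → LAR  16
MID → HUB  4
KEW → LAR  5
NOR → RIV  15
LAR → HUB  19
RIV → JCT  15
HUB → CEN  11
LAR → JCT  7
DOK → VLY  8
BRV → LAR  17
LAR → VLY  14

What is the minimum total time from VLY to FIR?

Running Dijkstra from VLY:
VLY: 0
RIV: 10  (via VLY)
MID: 15  (via RIV)
LAR: 15  (via VLY)
HUB: 19  (via MID)
JCT: 22  (via LAR)
BRV: 27  (via LAR)
CEN: 30  (via HUB)
DOK: 39  (via CEN)
QRY: 41  (via DOK)
FIR: 55  (via CEN)
Shortest route: VLY–RIV–MID–HUB–CEN–FIR = 55 min.

55 min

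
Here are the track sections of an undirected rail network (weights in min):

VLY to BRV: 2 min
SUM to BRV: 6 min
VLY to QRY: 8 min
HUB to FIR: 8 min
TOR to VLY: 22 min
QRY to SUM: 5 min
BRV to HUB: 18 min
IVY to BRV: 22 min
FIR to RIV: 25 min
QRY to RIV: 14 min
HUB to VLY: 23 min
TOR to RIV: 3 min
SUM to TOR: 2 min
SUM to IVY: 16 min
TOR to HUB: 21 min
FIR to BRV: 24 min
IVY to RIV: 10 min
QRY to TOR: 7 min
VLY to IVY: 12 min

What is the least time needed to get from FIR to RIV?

Running Dijkstra from FIR:
FIR: 0
HUB: 8  (via FIR)
BRV: 24  (via FIR)
RIV: 25  (via FIR)
Shortest route: FIR → RIV = 25 min.

25 min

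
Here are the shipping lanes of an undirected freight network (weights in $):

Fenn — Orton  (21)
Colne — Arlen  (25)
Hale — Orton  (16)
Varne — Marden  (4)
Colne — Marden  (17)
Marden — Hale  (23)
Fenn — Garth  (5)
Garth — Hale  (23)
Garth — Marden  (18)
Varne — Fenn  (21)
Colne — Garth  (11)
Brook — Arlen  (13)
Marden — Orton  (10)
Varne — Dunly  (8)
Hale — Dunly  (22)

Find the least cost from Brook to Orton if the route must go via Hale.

$88

Shortest Brook→Hale: Brook → Arlen → Colne → Garth → Hale = 72
Shortest Hale→Orton: Hale → Orton = 16
Total via Hale: 72 + 16 = $88.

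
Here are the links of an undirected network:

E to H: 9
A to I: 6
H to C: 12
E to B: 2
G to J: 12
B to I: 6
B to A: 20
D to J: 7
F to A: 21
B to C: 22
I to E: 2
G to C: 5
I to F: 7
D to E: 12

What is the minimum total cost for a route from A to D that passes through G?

Best A to G: A → I → E → H → C → G costing 34
Shortest G→D: G → J → D = 19
Total via G: 34 + 19 = 53.

53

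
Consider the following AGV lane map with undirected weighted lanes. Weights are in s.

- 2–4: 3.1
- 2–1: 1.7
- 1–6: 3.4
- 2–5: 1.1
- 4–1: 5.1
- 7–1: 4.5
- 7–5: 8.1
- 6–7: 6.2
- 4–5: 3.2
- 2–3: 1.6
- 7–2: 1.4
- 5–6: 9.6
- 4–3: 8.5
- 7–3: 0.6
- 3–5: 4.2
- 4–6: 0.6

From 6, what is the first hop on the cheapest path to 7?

4

Compare a few routes:
6–4–2–3–7: 0.6+3.1+1.6+0.6 = 5.9
6–4–2–7: 0.6+3.1+1.4 = 5.1
The minimum is 5.1 s via 6–4–2–7.
So from 6 the first move is to 4.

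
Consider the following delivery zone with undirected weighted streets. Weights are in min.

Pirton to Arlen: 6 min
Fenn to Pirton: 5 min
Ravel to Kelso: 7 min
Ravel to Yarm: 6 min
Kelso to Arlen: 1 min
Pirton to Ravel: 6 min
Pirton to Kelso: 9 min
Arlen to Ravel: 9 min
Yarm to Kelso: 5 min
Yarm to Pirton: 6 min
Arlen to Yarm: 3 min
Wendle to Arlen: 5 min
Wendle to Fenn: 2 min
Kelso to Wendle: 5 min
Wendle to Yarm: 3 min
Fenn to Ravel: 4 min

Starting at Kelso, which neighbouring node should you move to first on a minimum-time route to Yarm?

Arlen

Compare a few routes:
Kelso–Arlen–Yarm: 1+3 = 4
Kelso–Yarm: 5 = 5
Cheapest is Kelso–Arlen–Yarm at 4 min.
So from Kelso the first move is to Arlen.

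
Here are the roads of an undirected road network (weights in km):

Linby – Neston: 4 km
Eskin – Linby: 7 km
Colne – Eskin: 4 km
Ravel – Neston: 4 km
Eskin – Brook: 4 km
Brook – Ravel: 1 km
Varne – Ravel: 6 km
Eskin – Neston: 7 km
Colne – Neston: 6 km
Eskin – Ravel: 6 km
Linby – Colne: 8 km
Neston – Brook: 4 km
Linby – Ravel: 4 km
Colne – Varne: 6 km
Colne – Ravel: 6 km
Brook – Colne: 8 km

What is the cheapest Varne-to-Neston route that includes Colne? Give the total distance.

12 km

Shortest Varne→Colne: Varne–Colne = 6
Shortest Colne→Neston: Colne–Neston = 6
Total via Colne: 6 + 6 = 12 km.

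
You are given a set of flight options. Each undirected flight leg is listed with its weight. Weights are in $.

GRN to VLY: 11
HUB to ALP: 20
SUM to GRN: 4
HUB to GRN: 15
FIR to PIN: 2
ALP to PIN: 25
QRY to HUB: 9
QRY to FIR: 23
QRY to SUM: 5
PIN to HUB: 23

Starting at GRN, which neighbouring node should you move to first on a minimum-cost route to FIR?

SUM

Compare a few routes:
GRN–HUB–PIN–FIR: 15+23+2 = 40
GRN–SUM–QRY–FIR: 4+5+23 = 32
The minimum is $32 via GRN–SUM–QRY–FIR.
So from GRN the first move is to SUM.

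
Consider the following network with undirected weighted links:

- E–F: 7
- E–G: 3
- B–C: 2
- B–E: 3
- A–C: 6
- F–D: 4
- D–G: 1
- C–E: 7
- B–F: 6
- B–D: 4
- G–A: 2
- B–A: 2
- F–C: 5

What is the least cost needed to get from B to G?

Shortest distances from B:
B: 0
A: 2  (via B)
C: 2  (via B)
E: 3  (via B)
D: 4  (via B)
G: 4  (via A)
Shortest route: B → A → G = 4.

4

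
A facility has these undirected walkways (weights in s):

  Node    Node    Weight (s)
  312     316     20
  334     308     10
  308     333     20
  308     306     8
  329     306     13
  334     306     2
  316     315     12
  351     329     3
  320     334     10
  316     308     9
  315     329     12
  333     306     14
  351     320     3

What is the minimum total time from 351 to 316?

Candidate routes:
351–320–334–306–308–316: 3+10+2+8+9 = 32
351–320–334–308–316: 3+10+10+9 = 32
351–329–315–316: 3+12+12 = 27
Cheapest is 351–329–315–316 at 27 s.

27 s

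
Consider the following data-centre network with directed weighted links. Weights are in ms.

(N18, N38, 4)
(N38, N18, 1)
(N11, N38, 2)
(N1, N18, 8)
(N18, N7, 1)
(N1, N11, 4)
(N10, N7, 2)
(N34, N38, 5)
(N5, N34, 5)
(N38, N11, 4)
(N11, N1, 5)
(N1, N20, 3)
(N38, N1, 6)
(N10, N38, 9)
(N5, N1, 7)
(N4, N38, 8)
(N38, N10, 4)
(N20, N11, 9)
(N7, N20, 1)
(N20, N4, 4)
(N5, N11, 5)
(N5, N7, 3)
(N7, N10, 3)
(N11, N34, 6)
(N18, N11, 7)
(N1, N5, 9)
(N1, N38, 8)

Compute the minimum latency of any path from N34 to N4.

Running Dijkstra from N34:
N34: 0
N38: 5  (via N34)
N18: 6  (via N38)
N7: 7  (via N18)
N20: 8  (via N7)
N10: 9  (via N38)
N11: 9  (via N38)
N1: 11  (via N38)
N4: 12  (via N20)
Shortest route: N34–N38–N18–N7–N20–N4 = 12 ms.

12 ms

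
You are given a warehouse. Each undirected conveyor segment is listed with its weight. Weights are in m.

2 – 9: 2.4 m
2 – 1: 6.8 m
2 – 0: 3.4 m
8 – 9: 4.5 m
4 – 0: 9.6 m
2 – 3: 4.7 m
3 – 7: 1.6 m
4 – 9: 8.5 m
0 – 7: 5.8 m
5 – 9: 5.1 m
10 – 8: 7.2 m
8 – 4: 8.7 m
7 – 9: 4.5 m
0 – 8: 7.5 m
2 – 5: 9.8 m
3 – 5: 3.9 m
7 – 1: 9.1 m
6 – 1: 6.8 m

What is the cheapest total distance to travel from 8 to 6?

20.5 m

Running Dijkstra from 8:
8: 0
9: 4.5  (via 8)
2: 6.9  (via 9)
10: 7.2  (via 8)
0: 7.5  (via 8)
4: 8.7  (via 8)
7: 9  (via 9)
5: 9.6  (via 9)
3: 10.6  (via 7)
1: 13.7  (via 2)
6: 20.5  (via 1)
Shortest route: 8–9–2–1–6 = 20.5 m.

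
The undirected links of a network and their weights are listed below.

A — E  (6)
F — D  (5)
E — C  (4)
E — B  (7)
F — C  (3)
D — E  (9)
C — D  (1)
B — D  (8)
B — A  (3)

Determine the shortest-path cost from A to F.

13

Shortest distances from A:
A: 0
B: 3  (via A)
E: 6  (via A)
C: 10  (via E)
D: 11  (via B)
F: 13  (via C)
Shortest route: A → E → C → F = 13.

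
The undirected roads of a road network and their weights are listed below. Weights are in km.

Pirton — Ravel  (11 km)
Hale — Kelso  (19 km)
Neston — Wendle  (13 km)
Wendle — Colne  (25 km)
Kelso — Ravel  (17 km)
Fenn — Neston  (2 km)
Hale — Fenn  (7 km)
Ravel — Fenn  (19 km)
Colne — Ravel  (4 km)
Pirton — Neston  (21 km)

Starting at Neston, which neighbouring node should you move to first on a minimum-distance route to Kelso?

Fenn

Candidate routes:
Neston–Fenn–Ravel–Kelso: 2+19+17 = 38
Neston–Fenn–Hale–Kelso: 2+7+19 = 28
The minimum is 28 km via Neston–Fenn–Hale–Kelso.
So from Neston the first move is to Fenn.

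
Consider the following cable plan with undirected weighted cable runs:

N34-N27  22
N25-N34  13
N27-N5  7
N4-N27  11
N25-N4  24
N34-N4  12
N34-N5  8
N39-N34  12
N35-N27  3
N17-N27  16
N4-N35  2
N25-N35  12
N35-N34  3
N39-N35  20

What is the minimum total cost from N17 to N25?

Running Dijkstra from N17:
N17: 0
N27: 16  (via N17)
N35: 19  (via N27)
N4: 21  (via N35)
N34: 22  (via N35)
N5: 23  (via N27)
N25: 31  (via N35)
Shortest route: N17 → N27 → N35 → N25 = 31.

31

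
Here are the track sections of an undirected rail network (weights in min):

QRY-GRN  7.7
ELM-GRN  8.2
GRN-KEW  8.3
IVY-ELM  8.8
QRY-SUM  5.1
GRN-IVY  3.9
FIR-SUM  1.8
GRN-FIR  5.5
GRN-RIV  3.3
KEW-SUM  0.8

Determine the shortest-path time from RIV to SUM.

10.6 min

Running Dijkstra from RIV:
RIV: 0
GRN: 3.3  (via RIV)
IVY: 7.2  (via GRN)
FIR: 8.8  (via GRN)
SUM: 10.6  (via FIR)
Shortest route: RIV → GRN → FIR → SUM = 10.6 min.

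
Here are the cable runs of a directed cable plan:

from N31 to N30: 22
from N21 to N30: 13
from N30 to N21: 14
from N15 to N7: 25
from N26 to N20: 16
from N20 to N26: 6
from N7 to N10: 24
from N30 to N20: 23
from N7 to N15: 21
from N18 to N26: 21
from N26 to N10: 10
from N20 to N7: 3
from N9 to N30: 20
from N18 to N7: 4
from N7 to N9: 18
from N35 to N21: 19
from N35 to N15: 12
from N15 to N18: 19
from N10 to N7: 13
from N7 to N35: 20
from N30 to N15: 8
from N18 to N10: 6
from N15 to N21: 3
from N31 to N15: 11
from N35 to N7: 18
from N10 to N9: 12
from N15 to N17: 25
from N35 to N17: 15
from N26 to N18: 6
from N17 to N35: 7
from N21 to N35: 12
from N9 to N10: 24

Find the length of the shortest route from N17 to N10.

44

Candidate routes:
N17 - N35 - N15 - N18 - N10: 7+12+19+6 = 44
N17 - N35 - N7 - N10: 7+18+24 = 49
Cheapest is N17 - N35 - N15 - N18 - N10 at 44.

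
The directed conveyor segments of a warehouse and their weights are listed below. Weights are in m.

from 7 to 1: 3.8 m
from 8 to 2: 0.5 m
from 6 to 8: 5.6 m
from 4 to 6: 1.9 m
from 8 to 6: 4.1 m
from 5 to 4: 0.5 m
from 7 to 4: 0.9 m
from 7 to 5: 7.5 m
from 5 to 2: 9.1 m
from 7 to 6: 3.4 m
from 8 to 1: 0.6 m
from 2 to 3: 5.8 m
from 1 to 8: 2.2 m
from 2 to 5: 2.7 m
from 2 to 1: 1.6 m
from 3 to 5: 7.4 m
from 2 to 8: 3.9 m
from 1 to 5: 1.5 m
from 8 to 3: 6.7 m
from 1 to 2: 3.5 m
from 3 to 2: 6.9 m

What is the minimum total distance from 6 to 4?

Compare a few routes:
6 - 8 - 2 - 5 - 4: 5.6+0.5+2.7+0.5 = 9.3
6 - 8 - 1 - 5 - 4: 5.6+0.6+1.5+0.5 = 8.2
Cheapest is 6 - 8 - 1 - 5 - 4 at 8.2 m.

8.2 m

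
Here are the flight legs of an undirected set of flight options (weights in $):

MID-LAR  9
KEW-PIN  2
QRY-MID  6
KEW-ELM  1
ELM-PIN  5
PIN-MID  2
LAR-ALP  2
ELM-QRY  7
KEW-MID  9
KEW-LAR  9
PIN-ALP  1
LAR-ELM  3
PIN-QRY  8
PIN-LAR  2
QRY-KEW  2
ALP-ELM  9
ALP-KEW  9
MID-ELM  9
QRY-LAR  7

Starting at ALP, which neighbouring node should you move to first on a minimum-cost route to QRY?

PIN

Candidate routes:
ALP–PIN–KEW–QRY: 1+2+2 = 5
ALP–LAR–ELM–KEW–QRY: 2+3+1+2 = 8
ALP–LAR–PIN–KEW–QRY: 2+2+2+2 = 8
The minimum is $5 via ALP–PIN–KEW–QRY.
So from ALP the first move is to PIN.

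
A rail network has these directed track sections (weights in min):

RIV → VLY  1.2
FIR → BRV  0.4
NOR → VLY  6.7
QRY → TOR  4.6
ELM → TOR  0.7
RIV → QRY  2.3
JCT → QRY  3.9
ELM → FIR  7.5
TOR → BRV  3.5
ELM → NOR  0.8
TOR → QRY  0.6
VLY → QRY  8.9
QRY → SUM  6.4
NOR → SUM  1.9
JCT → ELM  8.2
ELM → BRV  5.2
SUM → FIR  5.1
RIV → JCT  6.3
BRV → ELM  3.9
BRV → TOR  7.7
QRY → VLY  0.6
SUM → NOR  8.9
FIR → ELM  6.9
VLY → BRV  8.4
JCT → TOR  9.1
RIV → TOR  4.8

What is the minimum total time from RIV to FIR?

13.8 min

Settle nodes by increasing distance from RIV:
RIV: 0
VLY: 1.2  (via RIV)
QRY: 2.3  (via RIV)
TOR: 4.8  (via RIV)
JCT: 6.3  (via RIV)
BRV: 8.3  (via TOR)
SUM: 8.7  (via QRY)
ELM: 12.2  (via BRV)
NOR: 13  (via ELM)
FIR: 13.8  (via SUM)
Shortest route: RIV–QRY–SUM–FIR = 13.8 min.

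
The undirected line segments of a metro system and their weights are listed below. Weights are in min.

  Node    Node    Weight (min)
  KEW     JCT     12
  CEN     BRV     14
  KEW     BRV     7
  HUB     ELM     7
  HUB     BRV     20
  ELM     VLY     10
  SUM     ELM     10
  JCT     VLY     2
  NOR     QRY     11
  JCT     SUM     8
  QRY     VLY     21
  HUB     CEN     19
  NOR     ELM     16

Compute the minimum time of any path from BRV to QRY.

Shortest distances from BRV:
BRV: 0
KEW: 7  (via BRV)
CEN: 14  (via BRV)
JCT: 19  (via KEW)
HUB: 20  (via BRV)
VLY: 21  (via JCT)
ELM: 27  (via HUB)
SUM: 27  (via JCT)
QRY: 42  (via VLY)
Shortest route: BRV → KEW → JCT → VLY → QRY = 42 min.

42 min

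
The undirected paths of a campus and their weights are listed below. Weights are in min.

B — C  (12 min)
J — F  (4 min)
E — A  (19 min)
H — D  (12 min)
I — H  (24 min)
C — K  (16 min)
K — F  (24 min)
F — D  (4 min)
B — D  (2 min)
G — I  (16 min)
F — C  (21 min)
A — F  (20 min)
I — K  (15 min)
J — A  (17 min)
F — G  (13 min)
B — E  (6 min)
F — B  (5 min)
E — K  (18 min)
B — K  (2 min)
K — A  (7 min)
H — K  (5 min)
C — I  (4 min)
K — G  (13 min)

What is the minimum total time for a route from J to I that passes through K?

26 min

Best J to K: J → F → B → K costing 11
Best K to I: K → I costing 15
Total via K: 11 + 15 = 26 min.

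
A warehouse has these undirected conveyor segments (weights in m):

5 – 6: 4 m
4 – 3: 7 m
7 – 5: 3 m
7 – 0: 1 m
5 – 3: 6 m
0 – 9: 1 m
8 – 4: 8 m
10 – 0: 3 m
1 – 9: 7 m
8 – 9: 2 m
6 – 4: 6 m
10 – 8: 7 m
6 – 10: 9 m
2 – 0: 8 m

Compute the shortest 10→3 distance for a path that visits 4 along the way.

21 m

Shortest 10→4: 10–0–9–8–4 = 14
Shortest 4→3: 4–3 = 7
Total via 4: 14 + 7 = 21 m.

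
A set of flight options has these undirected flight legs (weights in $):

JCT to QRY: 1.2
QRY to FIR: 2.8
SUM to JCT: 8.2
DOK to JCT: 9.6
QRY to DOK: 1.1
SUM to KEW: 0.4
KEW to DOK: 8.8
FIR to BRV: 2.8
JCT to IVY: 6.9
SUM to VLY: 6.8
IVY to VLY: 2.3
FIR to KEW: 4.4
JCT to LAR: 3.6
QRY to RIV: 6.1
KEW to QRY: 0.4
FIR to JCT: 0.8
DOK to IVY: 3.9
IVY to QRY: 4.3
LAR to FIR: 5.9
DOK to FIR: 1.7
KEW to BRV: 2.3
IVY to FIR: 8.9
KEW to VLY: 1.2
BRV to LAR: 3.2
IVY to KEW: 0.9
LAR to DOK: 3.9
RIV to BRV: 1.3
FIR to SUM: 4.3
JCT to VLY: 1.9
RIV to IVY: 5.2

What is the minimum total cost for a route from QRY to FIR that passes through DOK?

Best QRY to DOK: QRY–DOK costing 1.1
Best DOK to FIR: DOK–FIR costing 1.7
Total via DOK: 1.1 + 1.7 = $2.8.

$2.8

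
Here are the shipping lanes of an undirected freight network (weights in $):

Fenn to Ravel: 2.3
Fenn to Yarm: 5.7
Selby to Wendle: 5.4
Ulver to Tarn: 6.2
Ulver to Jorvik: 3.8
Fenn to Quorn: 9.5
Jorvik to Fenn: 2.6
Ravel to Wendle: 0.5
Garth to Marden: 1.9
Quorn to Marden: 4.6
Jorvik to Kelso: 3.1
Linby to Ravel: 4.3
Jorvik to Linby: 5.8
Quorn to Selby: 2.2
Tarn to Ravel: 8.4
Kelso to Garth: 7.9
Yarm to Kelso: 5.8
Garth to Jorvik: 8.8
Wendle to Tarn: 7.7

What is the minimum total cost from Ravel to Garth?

Settle nodes by increasing distance from Ravel:
Ravel: 0
Wendle: 0.5  (via Ravel)
Fenn: 2.3  (via Ravel)
Linby: 4.3  (via Ravel)
Jorvik: 4.9  (via Fenn)
Selby: 5.9  (via Wendle)
Yarm: 8  (via Fenn)
Kelso: 8  (via Jorvik)
Quorn: 8.1  (via Selby)
Tarn: 8.2  (via Wendle)
Ulver: 8.7  (via Jorvik)
Marden: 12.7  (via Quorn)
Garth: 13.7  (via Jorvik)
Shortest route: Ravel–Fenn–Jorvik–Garth = $13.7.

$13.7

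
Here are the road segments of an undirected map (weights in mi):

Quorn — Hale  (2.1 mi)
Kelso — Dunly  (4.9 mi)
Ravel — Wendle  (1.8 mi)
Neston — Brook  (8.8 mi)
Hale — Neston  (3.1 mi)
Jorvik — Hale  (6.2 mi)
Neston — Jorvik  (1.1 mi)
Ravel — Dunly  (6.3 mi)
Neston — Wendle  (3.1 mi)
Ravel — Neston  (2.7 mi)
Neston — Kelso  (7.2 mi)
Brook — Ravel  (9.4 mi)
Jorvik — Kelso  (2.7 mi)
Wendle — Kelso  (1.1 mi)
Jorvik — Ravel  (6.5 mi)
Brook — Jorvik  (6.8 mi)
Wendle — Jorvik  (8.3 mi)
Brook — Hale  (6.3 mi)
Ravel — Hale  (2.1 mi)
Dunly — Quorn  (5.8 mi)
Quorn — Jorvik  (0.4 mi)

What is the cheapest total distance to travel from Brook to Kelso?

9.5 mi

Compare a few routes:
Brook - Jorvik - Kelso: 6.8+2.7 = 9.5
Brook - Hale - Ravel - Wendle - Kelso: 6.3+2.1+1.8+1.1 = 11.3
Brook - Hale - Quorn - Jorvik - Kelso: 6.3+2.1+0.4+2.7 = 11.5
Cheapest is Brook - Jorvik - Kelso at 9.5 mi.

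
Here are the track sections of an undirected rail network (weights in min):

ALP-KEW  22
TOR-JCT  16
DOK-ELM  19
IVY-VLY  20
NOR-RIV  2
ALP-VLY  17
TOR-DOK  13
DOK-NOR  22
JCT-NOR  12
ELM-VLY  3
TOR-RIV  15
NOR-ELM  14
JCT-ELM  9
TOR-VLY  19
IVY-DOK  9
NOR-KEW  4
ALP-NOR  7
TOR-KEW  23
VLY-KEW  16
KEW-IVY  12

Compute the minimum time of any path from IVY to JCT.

Enumerating some paths:
IVY–KEW–NOR–JCT: 12+4+12 = 28
IVY–DOK–TOR–JCT: 9+13+16 = 38
IVY–VLY–ELM–JCT: 20+3+9 = 32
IVY–DOK–ELM–JCT: 9+19+9 = 37
Cheapest is IVY–KEW–NOR–JCT at 28 min.

28 min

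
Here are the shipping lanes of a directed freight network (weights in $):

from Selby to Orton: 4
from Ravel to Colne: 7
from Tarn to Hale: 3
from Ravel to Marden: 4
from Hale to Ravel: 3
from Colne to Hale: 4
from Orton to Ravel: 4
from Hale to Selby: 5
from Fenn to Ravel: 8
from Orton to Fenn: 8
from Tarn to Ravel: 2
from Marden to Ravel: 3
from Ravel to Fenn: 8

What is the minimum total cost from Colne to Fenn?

$15

Shortest distances from Colne:
Colne: 0
Hale: 4  (via Colne)
Ravel: 7  (via Hale)
Selby: 9  (via Hale)
Marden: 11  (via Ravel)
Orton: 13  (via Selby)
Fenn: 15  (via Ravel)
Shortest route: Colne–Hale–Ravel–Fenn = $15.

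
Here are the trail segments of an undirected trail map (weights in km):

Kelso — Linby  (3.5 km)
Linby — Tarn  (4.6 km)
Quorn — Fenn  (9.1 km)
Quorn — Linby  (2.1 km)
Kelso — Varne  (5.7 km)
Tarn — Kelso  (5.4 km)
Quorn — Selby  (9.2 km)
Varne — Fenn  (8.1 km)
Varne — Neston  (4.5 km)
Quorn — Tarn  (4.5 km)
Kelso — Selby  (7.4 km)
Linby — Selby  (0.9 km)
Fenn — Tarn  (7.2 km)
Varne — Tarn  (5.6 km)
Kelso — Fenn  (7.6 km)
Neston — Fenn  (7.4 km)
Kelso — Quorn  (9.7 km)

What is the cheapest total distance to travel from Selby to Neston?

14.6 km

Compare a few routes:
Selby–Linby–Tarn–Varne–Neston: 0.9+4.6+5.6+4.5 = 15.6
Selby–Kelso–Varne–Neston: 7.4+5.7+4.5 = 17.6
Selby–Linby–Quorn–Tarn–Varne–Neston: 0.9+2.1+4.5+5.6+4.5 = 17.6
Selby–Linby–Kelso–Varne–Neston: 0.9+3.5+5.7+4.5 = 14.6
Cheapest is Selby–Linby–Kelso–Varne–Neston at 14.6 km.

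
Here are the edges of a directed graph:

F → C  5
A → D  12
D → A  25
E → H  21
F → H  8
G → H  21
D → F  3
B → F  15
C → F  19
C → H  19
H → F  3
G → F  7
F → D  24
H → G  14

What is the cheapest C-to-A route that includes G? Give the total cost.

89

Best C to G: C → H → G costing 33
Shortest G→A: G → F → D → A = 56
Total via G: 33 + 56 = 89.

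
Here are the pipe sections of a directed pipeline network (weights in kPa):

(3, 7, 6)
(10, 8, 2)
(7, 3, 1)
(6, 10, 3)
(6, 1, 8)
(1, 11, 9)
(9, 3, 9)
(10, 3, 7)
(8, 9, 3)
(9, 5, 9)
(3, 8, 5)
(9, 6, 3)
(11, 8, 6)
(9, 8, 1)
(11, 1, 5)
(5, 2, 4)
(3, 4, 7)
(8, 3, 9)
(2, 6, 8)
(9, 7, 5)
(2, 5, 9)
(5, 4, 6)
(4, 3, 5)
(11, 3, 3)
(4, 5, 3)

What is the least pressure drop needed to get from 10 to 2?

18 kPa

Shortest distances from 10:
10: 0
8: 2  (via 10)
9: 5  (via 8)
3: 7  (via 10)
6: 8  (via 9)
7: 10  (via 9)
4: 14  (via 3)
5: 14  (via 9)
1: 16  (via 6)
2: 18  (via 5)
Shortest route: 10 → 8 → 9 → 5 → 2 = 18 kPa.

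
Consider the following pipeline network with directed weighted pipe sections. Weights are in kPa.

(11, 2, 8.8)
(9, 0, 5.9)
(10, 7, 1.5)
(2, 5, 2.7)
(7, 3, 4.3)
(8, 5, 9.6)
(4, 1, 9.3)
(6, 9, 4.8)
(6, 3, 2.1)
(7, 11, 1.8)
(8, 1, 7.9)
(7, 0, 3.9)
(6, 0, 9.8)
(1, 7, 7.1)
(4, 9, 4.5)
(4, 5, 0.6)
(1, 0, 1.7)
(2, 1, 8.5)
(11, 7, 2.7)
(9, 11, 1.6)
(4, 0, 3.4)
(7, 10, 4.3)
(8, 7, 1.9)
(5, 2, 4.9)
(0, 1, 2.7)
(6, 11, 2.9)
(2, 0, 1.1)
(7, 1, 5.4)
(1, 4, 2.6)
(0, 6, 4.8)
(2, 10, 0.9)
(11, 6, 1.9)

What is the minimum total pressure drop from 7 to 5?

8.6 kPa

Candidate routes:
7 → 1 → 4 → 5: 5.4+2.6+0.6 = 8.6
7 → 0 → 1 → 4 → 5: 3.9+2.7+2.6+0.6 = 9.8
Cheapest is 7 → 1 → 4 → 5 at 8.6 kPa.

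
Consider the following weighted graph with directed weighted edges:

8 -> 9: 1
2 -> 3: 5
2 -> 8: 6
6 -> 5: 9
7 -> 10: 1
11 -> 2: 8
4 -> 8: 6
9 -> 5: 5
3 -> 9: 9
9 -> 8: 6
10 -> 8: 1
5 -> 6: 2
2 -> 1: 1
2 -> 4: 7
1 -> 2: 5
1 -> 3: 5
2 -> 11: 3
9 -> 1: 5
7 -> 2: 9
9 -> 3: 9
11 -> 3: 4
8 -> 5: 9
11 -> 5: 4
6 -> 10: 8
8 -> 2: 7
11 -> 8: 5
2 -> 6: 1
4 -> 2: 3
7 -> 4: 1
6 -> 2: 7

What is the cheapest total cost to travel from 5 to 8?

11

Shortest distances from 5:
5: 0
6: 2  (via 5)
2: 9  (via 6)
1: 10  (via 2)
10: 10  (via 6)
8: 11  (via 10)
Shortest route: 5–6–10–8 = 11.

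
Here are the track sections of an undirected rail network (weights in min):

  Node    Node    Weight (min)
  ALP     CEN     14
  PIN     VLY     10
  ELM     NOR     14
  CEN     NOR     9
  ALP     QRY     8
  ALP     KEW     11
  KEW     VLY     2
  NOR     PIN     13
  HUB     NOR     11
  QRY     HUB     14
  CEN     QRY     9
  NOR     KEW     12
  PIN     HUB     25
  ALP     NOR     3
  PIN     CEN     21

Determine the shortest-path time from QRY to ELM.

25 min

Settle nodes by increasing distance from QRY:
QRY: 0
ALP: 8  (via QRY)
CEN: 9  (via QRY)
NOR: 11  (via ALP)
HUB: 14  (via QRY)
KEW: 19  (via ALP)
VLY: 21  (via KEW)
PIN: 24  (via NOR)
ELM: 25  (via NOR)
Shortest route: QRY → ALP → NOR → ELM = 25 min.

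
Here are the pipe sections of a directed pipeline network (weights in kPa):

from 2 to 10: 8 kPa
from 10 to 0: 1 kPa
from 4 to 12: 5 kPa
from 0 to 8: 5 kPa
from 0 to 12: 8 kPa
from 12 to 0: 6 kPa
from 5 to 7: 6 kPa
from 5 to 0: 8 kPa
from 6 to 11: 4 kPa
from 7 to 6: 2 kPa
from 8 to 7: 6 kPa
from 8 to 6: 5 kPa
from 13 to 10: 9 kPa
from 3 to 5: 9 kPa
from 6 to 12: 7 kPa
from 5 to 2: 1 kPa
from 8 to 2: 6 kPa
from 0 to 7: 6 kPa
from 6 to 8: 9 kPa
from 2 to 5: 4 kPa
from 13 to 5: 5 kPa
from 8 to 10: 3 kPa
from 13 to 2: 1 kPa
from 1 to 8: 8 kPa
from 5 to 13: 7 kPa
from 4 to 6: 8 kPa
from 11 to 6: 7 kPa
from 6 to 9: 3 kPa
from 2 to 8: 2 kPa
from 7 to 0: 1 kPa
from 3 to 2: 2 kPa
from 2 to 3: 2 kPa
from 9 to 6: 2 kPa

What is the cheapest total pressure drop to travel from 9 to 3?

19 kPa

Running Dijkstra from 9:
9: 0
6: 2  (via 9)
11: 6  (via 6)
12: 9  (via 6)
8: 11  (via 6)
10: 14  (via 8)
0: 15  (via 12)
2: 17  (via 8)
7: 17  (via 8)
3: 19  (via 2)
Shortest route: 9 → 6 → 8 → 2 → 3 = 19 kPa.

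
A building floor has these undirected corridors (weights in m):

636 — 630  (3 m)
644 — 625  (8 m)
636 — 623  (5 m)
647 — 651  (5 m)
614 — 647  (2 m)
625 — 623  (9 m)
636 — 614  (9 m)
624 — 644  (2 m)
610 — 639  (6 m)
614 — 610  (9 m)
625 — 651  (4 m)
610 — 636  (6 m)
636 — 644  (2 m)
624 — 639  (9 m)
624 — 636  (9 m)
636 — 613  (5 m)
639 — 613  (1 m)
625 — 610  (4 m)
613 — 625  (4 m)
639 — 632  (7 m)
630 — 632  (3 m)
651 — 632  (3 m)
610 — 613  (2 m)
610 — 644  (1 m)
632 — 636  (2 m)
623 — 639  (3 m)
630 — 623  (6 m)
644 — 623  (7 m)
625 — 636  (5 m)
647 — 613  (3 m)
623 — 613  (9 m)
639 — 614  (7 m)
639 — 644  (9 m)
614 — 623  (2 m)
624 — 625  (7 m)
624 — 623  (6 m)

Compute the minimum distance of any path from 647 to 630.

Compare a few routes:
647 → 613 → 636 → 630: 3+5+3 = 11
647 → 613 → 610 → 644 → 636 → 630: 3+2+1+2+3 = 11
647 → 614 → 623 → 630: 2+2+6 = 10
647 → 651 → 632 → 630: 5+3+3 = 11
Cheapest is 647 → 614 → 623 → 630 at 10 m.

10 m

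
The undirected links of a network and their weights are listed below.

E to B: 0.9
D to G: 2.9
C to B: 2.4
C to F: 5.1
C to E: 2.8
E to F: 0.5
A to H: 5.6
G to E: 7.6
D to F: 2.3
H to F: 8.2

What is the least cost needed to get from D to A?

16.1

Settle nodes by increasing distance from D:
D: 0
F: 2.3  (via D)
E: 2.8  (via F)
G: 2.9  (via D)
B: 3.7  (via E)
C: 5.6  (via E)
H: 10.5  (via F)
A: 16.1  (via H)
Shortest route: D → F → H → A = 16.1.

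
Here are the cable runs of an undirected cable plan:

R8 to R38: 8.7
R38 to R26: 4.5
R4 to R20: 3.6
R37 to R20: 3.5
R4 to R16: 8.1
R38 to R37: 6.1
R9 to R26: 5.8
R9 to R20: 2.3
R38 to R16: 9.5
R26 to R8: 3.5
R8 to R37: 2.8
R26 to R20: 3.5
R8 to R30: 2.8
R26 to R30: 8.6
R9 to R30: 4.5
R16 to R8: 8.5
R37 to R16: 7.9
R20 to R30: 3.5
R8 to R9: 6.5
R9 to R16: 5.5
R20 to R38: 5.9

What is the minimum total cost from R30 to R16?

Shortest distances from R30:
R30: 0
R8: 2.8  (via R30)
R20: 3.5  (via R30)
R9: 4.5  (via R30)
R37: 5.6  (via R8)
R26: 6.3  (via R8)
R4: 7.1  (via R20)
R38: 9.4  (via R20)
R16: 10  (via R9)
Shortest route: R30–R9–R16 = 10.

10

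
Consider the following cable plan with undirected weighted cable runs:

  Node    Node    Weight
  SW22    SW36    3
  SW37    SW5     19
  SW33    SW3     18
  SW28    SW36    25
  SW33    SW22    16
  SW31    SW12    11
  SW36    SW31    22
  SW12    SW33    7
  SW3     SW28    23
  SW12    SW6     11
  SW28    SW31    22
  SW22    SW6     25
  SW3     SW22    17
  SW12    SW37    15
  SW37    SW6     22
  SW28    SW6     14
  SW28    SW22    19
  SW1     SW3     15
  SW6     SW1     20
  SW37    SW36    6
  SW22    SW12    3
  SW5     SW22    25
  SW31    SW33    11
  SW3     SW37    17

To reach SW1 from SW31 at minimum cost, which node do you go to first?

Candidate routes:
SW31 → SW33 → SW3 → SW1: 11+18+15 = 44
SW31 → SW12 → SW6 → SW1: 11+11+20 = 42
Cheapest is SW31 → SW12 → SW6 → SW1 at 42.
So from SW31 the first move is to SW12.

SW12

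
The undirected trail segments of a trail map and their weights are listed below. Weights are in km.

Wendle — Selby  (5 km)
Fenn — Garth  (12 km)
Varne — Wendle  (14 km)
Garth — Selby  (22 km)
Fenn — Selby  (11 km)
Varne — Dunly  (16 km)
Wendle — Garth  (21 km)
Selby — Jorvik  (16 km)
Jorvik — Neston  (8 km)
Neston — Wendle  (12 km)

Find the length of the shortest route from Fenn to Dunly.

Enumerating some paths:
Fenn - Selby - Wendle - Varne - Dunly: 11+5+14+16 = 46
Fenn - Garth - Wendle - Varne - Dunly: 12+21+14+16 = 63
The minimum is 46 km via Fenn - Selby - Wendle - Varne - Dunly.

46 km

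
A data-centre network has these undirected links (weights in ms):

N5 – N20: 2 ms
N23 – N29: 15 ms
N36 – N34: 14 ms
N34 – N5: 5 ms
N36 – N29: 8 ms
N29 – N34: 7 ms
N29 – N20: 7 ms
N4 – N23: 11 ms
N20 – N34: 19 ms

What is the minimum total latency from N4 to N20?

Candidate routes:
N4 → N23 → N29 → N20: 11+15+7 = 33
N4 → N23 → N29 → N34 → N5 → N20: 11+15+7+5+2 = 40
The minimum is 33 ms via N4 → N23 → N29 → N20.

33 ms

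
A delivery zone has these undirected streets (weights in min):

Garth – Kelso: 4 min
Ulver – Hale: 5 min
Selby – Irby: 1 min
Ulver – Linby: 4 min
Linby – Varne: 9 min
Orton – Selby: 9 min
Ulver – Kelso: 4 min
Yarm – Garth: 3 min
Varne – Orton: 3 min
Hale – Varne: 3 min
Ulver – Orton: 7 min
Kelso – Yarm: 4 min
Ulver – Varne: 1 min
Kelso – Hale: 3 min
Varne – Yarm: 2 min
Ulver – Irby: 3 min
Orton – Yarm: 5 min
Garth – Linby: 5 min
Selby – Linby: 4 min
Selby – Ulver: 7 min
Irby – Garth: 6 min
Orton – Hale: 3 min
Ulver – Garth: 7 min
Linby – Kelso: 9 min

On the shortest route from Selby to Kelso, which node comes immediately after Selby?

Irby

Enumerating some paths:
Selby → Irby → Garth → Kelso: 1+6+4 = 11
Selby → Irby → Ulver → Varne → Yarm → Kelso: 1+3+1+2+4 = 11
Selby → Irby → Ulver → Varne → Hale → Kelso: 1+3+1+3+3 = 11
Selby → Irby → Ulver → Kelso: 1+3+4 = 8
The minimum is 8 min via Selby → Irby → Ulver → Kelso.
So from Selby the first move is to Irby.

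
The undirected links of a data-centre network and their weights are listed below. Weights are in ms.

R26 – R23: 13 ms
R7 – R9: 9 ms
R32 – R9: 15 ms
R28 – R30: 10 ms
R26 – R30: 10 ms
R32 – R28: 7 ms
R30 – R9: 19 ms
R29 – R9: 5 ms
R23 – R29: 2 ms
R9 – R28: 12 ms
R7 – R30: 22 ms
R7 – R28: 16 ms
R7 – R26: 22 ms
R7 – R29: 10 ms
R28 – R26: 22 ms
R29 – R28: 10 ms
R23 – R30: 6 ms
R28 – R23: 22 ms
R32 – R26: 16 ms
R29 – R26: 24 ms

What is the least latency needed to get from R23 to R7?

Enumerating some paths:
R23 - R29 - R9 - R7: 2+5+9 = 16
R23 - R29 - R7: 2+10 = 12
R23 - R30 - R7: 6+22 = 28
The minimum is 12 ms via R23 - R29 - R7.

12 ms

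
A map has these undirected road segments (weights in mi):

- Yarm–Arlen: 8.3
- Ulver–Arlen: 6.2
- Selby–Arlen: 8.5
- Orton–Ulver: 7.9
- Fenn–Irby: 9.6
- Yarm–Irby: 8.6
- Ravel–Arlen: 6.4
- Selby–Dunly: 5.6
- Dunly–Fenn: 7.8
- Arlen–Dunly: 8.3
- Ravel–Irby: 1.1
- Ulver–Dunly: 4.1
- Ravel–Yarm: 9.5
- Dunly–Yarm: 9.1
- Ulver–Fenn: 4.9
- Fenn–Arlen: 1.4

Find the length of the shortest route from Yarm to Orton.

21.1 mi

Compare a few routes:
Yarm–Arlen–Fenn–Ulver–Orton: 8.3+1.4+4.9+7.9 = 22.5
Yarm–Arlen–Ulver–Orton: 8.3+6.2+7.9 = 22.4
Yarm–Dunly–Ulver–Orton: 9.1+4.1+7.9 = 21.1
Cheapest is Yarm–Dunly–Ulver–Orton at 21.1 mi.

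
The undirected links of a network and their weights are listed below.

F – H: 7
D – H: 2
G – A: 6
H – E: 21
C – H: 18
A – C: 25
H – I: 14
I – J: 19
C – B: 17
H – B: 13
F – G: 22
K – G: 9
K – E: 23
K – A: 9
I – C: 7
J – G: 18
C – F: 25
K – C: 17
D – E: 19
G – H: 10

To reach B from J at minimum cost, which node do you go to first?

Enumerating some paths:
J–I–C–B: 19+7+17 = 43
J–G–H–B: 18+10+13 = 41
J–I–C–H–B: 19+7+18+13 = 57
J–I–H–B: 19+14+13 = 46
The minimum is 41 via J–G–H–B.
So from J the first move is to G.

G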